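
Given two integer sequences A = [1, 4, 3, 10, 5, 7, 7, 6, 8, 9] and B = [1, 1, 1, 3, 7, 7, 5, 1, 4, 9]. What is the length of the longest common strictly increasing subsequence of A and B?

For each value that appears in both, track the longest common increasing run ending there.
The best achievable length is 4; one witness is 1, 3, 7, 9 (A-positions 1,3,6,10, B-positions 1,4,5,10).

4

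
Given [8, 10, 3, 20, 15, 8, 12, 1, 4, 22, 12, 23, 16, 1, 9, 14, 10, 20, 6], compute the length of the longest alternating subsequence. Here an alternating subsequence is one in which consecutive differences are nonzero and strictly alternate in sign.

15

Track the best alternating length ending on an up-step vs a down-step at each position: up/down = 1/1, 2/1, 1/3, 4/1, 4/5, 4/5, 6/5, 1/7, 8/7, 8/1, 8/9, 10/1, 10/11, 1/11, 12/11, 12/11, 12/13, 14/11, 12/15.
The maximum over both is 15; one such subsequence is 8, 10, 3, 20, 8, 12, 1, 22, 12, 23, 1, 14, 10, 20, 6.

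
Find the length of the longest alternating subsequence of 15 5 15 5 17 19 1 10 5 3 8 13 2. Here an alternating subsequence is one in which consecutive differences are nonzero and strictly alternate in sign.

Track the best alternating length ending on an up-step vs a down-step at each position: up/down = 1/1, 1/2, 3/1, 1/4, 5/1, 5/1, 1/6, 7/6, 7/8, 7/8, 9/8, 9/6, 7/10.
The maximum over both is 10; one such subsequence is 15, 5, 15, 5, 17, 1, 10, 5, 8, 2.

10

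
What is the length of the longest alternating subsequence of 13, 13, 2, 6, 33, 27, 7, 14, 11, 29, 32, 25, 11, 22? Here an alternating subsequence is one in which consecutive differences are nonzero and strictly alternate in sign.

Track the best alternating length ending on an up-step vs a down-step at each position: up/down = 1/1, 1/1, 1/2, 3/2, 3/1, 3/4, 3/4, 5/4, 5/6, 7/4, 7/4, 7/8, 5/8, 9/8.
The maximum over both is 9; one such subsequence is 13, 2, 33, 7, 14, 11, 29, 11, 22.

9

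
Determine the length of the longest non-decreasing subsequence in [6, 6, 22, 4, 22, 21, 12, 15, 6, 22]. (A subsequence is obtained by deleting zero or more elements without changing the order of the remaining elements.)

Scanning left to right, the best length ending at each element is: 6→1, 6→2, 22→3, 4→1, 22→4, 21→3, 12→3, 15→4, 6→3, 22→5.
So the longest non-decreasing subsequence has length 5, e.g. 6, 6, 22, 22, 22.

5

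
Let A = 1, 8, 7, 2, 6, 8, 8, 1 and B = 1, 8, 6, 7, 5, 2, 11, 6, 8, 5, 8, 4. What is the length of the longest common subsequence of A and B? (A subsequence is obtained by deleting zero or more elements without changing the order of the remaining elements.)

A longest common subsequence is 1, 8, 7, 2, 6, 8, 8 (length 7); the LCS DP confirms no longer common subsequence exists.

7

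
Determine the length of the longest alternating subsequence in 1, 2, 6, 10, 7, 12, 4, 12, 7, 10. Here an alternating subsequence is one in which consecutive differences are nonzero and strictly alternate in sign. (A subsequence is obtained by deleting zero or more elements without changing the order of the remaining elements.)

Track the best alternating length ending on an up-step vs a down-step at each position: up/down = 1/1, 2/1, 2/1, 2/1, 2/3, 4/1, 2/5, 6/1, 6/7, 8/7.
The maximum over both is 8; one such subsequence is 1, 10, 7, 12, 4, 12, 7, 10.

8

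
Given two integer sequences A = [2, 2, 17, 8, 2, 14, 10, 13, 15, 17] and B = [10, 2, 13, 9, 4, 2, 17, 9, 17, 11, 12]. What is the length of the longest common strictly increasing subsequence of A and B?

For each value that appears in both, track the longest common increasing run ending there.
The best achievable length is 3; one witness is 10, 13, 17 (A-positions 7,8,10, B-positions 1,3,7).

3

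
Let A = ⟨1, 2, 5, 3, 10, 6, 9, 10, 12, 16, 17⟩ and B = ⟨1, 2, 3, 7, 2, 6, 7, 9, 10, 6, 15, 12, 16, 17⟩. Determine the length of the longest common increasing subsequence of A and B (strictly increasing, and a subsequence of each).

For each value that appears in both, track the longest common increasing run ending there.
The best achievable length is 9; one witness is 1, 2, 3, 6, 9, 10, 12, 16, 17 (A-positions 1,2,4,6,7,8,9,10,11, B-positions 1,2,3,6,8,9,12,13,14).

9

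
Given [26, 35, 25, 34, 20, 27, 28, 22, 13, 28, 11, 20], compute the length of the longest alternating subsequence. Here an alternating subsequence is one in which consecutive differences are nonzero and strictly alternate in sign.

Track the best alternating length ending on an up-step vs a down-step at each position: up/down = 1/1, 2/1, 1/3, 4/3, 1/5, 6/5, 6/5, 6/7, 1/7, 8/5, 1/9, 10/9.
The maximum over both is 10; one such subsequence is 26, 35, 25, 34, 20, 27, 22, 28, 11, 20.

10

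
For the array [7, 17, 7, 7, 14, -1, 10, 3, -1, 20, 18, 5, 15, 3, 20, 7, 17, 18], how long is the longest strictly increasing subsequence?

6

Let dp[i] be the longest increasing subsequence ending at position i. Then dp = [1, 2, 1, 1, 2, 1, 2, 2, 1, 3, 3, 3, 4, 2, 5, 4, 5, 6].
The maximum is 6; one witness is -1, 3, 5, 15, 17, 18 at positions 6,8,12,13,17,18.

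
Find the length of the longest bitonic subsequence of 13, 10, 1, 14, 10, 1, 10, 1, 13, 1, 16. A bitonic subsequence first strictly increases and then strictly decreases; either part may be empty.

One longest bitonic subsequence is 13, 14, 13, 1 (positions 1,4,9,10): it rises to 14 then falls. Length 4 is optimal.

4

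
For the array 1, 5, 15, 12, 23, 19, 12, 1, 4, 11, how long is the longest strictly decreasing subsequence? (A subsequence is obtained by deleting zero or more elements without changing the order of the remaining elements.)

4

Scanning left to right, the best length ending at each element is: 1→1, 5→1, 15→1, 12→2, 23→1, 19→2, 12→3, 1→4, 4→4, 11→4.
So the longest decreasing subsequence has length 4, e.g. 23, 19, 12, 1.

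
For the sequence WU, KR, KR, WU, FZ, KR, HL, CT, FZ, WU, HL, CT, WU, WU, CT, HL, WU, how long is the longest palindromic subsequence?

Using dp[i][j] = 2 + dp[i+1][j−1] if the ends match, else max(dp[i+1][j], dp[i][j−1]):
dp[1][17] = 9. A witness is WU HL CT WU WU WU CT HL WU at positions 1,7,8,10,13,14,15,16,17.

9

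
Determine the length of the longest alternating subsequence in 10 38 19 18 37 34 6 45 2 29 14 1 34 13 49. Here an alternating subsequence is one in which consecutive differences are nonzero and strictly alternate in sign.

A longest alternating subsequence is 10, 38, 19, 37, 34, 45, 2, 29, 14, 34, 13, 49 (positions 1,2,3,5,6,8,9,10,11,13,14,15); its 11 consecutive differences strictly alternate in sign, and length 12 is optimal.

12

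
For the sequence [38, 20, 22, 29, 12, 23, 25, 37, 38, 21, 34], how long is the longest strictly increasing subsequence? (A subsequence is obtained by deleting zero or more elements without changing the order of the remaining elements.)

6

Scanning left to right, the best length ending at each element is: 38→1, 20→1, 22→2, 29→3, 12→1, 23→3, 25→4, 37→5, 38→6, 21→2, 34→5.
So the longest increasing subsequence has length 6, e.g. 20, 22, 23, 25, 37, 38.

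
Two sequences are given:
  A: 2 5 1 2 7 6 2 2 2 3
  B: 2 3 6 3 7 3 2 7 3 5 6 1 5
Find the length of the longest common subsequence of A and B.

A longest common subsequence is 2, 2, 7, 6 (length 4); the LCS DP confirms no longer common subsequence exists.

4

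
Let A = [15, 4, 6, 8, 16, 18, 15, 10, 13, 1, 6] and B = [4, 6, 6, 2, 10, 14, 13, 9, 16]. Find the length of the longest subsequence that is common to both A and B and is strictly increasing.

4

A longest common strictly increasing subsequence is 4, 6, 10, 13 (length 4); it appears in order in both A and B, and no longer such subsequence exists.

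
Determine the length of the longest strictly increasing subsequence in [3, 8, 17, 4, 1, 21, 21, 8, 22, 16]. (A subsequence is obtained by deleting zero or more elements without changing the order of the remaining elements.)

5

One longest increasing subsequence is 3, 8, 17, 21, 22 (positions 1,2,3,6,9), of length 5; no longer one exists.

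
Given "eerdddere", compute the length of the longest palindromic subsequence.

7

One longest palindromic subsequence is erdddre (positions 1,3,4,5,6,8,9); it reads the same forward and backward, and the interval DP gives dp[1][9] = 7.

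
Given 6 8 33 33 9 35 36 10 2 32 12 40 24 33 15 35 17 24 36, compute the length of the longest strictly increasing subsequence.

9

Scanning left to right, the best length ending at each element is: 6→1, 8→2, 33→3, 33→3, 9→3, 35→4, 36→5, 10→4, 2→1, 32→5, 12→5, 40→6, 24→6, 33→7, 15→6, 35→8, 17→7, 24→8, 36→9.
So the longest increasing subsequence has length 9, e.g. 6, 8, 9, 10, 12, 24, 33, 35, 36.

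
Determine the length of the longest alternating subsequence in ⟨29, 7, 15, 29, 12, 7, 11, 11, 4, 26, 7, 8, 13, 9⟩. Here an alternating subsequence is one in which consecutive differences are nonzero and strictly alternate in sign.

A longest alternating subsequence is 29, 7, 15, 7, 11, 4, 26, 7, 13, 9 (positions 1,2,3,6,7,9,10,11,13,14); its 9 consecutive differences strictly alternate in sign, and length 10 is optimal.

10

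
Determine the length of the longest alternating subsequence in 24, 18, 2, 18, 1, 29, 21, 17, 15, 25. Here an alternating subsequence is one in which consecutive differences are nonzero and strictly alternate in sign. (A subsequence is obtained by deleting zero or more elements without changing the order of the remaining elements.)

7

Track the best alternating length ending on an up-step vs a down-step at each position: up/down = 1/1, 1/2, 1/2, 3/2, 1/4, 5/1, 5/6, 5/6, 5/6, 7/6.
The maximum over both is 7; one such subsequence is 24, 2, 18, 1, 29, 21, 25.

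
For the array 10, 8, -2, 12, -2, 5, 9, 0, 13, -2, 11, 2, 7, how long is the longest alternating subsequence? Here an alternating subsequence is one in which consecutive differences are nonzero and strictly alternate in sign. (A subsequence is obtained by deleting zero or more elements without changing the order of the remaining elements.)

11

Track the best alternating length ending on an up-step vs a down-step at each position: up/down = 1/1, 1/2, 1/2, 3/1, 1/4, 5/4, 5/4, 5/6, 7/1, 1/8, 9/8, 9/10, 11/10.
The maximum over both is 11; one such subsequence is 10, 8, 12, -2, 5, 0, 13, -2, 11, 2, 7.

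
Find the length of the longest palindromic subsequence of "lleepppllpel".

8

One longest palindromic subsequence is lepllpel (positions 1,3,5,8,9,10,11,12); it reads the same forward and backward, and the interval DP gives dp[1][12] = 8.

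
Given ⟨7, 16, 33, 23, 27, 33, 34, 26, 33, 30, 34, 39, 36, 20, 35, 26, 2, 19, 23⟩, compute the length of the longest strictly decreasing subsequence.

5

Scanning left to right, the best length ending at each element is: 7→1, 16→1, 33→1, 23→2, 27→2, 33→1, 34→1, 26→3, 33→2, 30→3, 34→1, 39→1, 36→2, 20→4, 35→3, 26→4, 2→5, 19→5, 23→5.
So the longest decreasing subsequence has length 5, e.g. 33, 27, 26, 20, 2.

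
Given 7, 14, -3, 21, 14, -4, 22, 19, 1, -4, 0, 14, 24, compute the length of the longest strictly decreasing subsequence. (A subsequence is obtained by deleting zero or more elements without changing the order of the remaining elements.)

4

Scanning left to right, the best length ending at each element is: 7→1, 14→1, -3→2, 21→1, 14→2, -4→3, 22→1, 19→2, 1→3, -4→4, 0→4, 14→3, 24→1.
So the longest decreasing subsequence has length 4, e.g. 21, 14, 1, -4.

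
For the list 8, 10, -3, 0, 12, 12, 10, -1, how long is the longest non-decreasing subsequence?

4

Scanning left to right, the best length ending at each element is: 8→1, 10→2, -3→1, 0→2, 12→3, 12→4, 10→3, -1→2.
So the longest non-decreasing subsequence has length 4, e.g. 8, 10, 12, 12.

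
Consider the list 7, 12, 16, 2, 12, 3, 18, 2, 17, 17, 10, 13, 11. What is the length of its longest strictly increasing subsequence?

Let dp[i] be the longest increasing subsequence ending at position i. Then dp = [1, 2, 3, 1, 2, 2, 4, 1, 4, 4, 3, 4, 4].
The maximum is 4; one witness is 7, 12, 16, 18 at positions 1,2,3,7.

4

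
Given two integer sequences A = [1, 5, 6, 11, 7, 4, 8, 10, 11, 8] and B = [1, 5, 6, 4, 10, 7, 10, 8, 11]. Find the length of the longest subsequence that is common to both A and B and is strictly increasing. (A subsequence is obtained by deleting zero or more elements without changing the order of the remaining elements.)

6

For each value that appears in both, track the longest common increasing run ending there.
The best achievable length is 6; one witness is 1, 5, 6, 7, 10, 11 (A-positions 1,2,3,5,8,9, B-positions 1,2,3,6,7,9).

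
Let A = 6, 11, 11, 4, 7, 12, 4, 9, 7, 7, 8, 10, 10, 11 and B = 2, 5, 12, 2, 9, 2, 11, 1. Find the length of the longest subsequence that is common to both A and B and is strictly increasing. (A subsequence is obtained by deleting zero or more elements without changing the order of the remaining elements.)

A longest common strictly increasing subsequence is 9, 11 (length 2); it appears in order in both A and B, and no longer such subsequence exists.

2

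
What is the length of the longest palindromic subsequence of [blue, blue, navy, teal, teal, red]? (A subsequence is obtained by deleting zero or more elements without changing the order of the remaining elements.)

2

Using dp[i][j] = 2 + dp[i+1][j−1] if the ends match, else max(dp[i+1][j], dp[i][j−1]):
dp[1][6] = 2. A witness is teal teal at positions 4,5.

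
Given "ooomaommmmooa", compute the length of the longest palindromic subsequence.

One longest palindromic subsequence is oommmmmoo (positions 2,3,4,7,8,9,10,11,12); it reads the same forward and backward, and the interval DP gives dp[1][13] = 9.

9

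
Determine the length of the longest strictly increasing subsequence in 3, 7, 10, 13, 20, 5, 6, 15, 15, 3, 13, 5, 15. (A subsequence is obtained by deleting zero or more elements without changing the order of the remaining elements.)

5

Let dp[i] be the longest increasing subsequence ending at position i. Then dp = [1, 2, 3, 4, 5, 2, 3, 5, 5, 1, 4, 2, 5].
The maximum is 5; one witness is 3, 7, 10, 13, 20 at positions 1,2,3,4,5.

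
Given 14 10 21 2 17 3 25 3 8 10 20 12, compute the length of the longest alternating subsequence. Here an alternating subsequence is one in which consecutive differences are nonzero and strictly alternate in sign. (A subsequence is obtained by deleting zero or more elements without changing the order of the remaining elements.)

10

A longest alternating subsequence is 14, 10, 21, 2, 17, 3, 25, 3, 20, 12 (positions 1,2,3,4,5,6,7,8,11,12); its 9 consecutive differences strictly alternate in sign, and length 10 is optimal.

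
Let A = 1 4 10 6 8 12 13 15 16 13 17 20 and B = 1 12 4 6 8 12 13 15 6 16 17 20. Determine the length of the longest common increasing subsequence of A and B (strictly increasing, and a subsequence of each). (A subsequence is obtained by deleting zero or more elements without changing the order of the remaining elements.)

For each value that appears in both, track the longest common increasing run ending there.
The best achievable length is 10; one witness is 1, 4, 6, 8, 12, 13, 15, 16, 17, 20 (A-positions 1,2,4,5,6,7,8,9,11,12, B-positions 1,3,4,5,6,7,8,10,11,12).

10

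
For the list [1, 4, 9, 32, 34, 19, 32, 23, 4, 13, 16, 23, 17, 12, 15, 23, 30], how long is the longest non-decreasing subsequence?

One longest non-decreasing subsequence is 1, 4, 9, 19, 23, 23, 23, 30 (positions 1,2,3,6,8,12,16,17), of length 8; no longer one exists.

8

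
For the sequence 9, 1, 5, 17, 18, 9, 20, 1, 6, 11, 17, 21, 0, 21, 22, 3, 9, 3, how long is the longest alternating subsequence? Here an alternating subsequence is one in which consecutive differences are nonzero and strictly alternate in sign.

Track the best alternating length ending on an up-step vs a down-step at each position: up/down = 1/1, 1/2, 3/2, 3/1, 3/1, 3/4, 5/1, 1/6, 7/6, 7/6, 7/6, 7/1, 1/8, 9/1, 9/1, 9/10, 11/10, 9/12.
The maximum over both is 12; one such subsequence is 9, 1, 17, 9, 20, 1, 6, 0, 21, 3, 9, 3.

12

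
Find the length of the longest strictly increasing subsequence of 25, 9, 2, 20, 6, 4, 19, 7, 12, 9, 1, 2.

4

Let dp[i] be the longest increasing subsequence ending at position i. Then dp = [1, 1, 1, 2, 2, 2, 3, 3, 4, 4, 1, 2].
The maximum is 4; one witness is 2, 6, 7, 12 at positions 3,5,8,9.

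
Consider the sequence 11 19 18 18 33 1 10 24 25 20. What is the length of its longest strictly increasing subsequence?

Scanning left to right, the best length ending at each element is: 11→1, 19→2, 18→2, 18→2, 33→3, 1→1, 10→2, 24→3, 25→4, 20→3.
So the longest increasing subsequence has length 4, e.g. 11, 19, 24, 25.

4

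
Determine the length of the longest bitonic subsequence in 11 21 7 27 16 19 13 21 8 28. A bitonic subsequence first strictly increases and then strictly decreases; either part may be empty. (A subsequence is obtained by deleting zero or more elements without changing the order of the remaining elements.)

One longest bitonic subsequence is 11, 21, 27, 19, 13, 8 (positions 1,2,4,6,7,9): it rises to 27 then falls. Length 6 is optimal.

6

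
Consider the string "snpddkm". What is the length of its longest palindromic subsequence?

2

One longest palindromic subsequence is dd (positions 4,5); it reads the same forward and backward, and the interval DP gives dp[1][7] = 2.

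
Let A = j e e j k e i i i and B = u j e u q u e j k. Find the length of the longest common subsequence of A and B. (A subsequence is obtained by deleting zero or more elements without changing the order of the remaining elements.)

A longest common subsequence is jeejk (length 5); the LCS DP confirms no longer common subsequence exists.

5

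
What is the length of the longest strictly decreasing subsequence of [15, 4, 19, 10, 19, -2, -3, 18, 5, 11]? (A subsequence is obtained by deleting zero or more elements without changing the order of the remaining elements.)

4

Scanning left to right, the best length ending at each element is: 15→1, 4→2, 19→1, 10→2, 19→1, -2→3, -3→4, 18→2, 5→3, 11→3.
So the longest decreasing subsequence has length 4, e.g. 15, 4, -2, -3.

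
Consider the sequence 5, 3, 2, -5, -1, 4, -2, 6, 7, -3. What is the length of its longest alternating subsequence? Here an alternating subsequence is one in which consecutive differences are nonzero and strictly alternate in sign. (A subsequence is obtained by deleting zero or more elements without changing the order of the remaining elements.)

A longest alternating subsequence is 5, -5, -1, -2, 6, -3 (positions 1,4,5,7,8,10); its 5 consecutive differences strictly alternate in sign, and length 6 is optimal.

6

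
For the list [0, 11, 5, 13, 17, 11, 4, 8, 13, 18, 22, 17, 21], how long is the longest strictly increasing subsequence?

Scanning left to right, the best length ending at each element is: 0→1, 11→2, 5→2, 13→3, 17→4, 11→3, 4→2, 8→3, 13→4, 18→5, 22→6, 17→5, 21→6.
So the longest increasing subsequence has length 6, e.g. 0, 11, 13, 17, 18, 22.

6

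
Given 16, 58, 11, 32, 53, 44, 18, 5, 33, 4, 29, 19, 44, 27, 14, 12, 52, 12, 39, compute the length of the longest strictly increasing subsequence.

Let dp[i] be the longest increasing subsequence ending at position i. Then dp = [1, 2, 1, 2, 3, 3, 2, 1, 3, 1, 3, 3, 4, 4, 2, 2, 5, 2, 5].
The maximum is 5; one witness is 16, 32, 33, 44, 52 at positions 1,4,9,13,17.

5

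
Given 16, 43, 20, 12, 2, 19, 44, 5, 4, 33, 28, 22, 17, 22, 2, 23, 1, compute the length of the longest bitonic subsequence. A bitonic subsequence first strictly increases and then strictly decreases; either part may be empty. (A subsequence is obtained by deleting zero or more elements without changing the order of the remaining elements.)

One longest bitonic subsequence is 16, 43, 44, 33, 28, 22, 17, 2, 1 (positions 1,2,7,10,11,12,13,15,17): it rises to 44 then falls. Length 9 is optimal.

9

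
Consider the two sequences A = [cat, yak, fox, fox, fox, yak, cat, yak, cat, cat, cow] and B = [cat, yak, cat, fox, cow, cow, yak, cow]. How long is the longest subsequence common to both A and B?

Backtracking the LCS table gives one alignment: cat (A1,B1) → yak (A2,B2) → fox (A3,B4) → yak (A8,B7) → cow (A11,B8).
So the longest common subsequence has length 5.

5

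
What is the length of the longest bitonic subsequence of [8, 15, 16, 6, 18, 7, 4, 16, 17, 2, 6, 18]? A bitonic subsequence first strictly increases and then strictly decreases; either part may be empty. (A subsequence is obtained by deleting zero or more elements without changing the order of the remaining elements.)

Let inc[i] be the LIS ending at i and dec[i] the longest strictly decreasing subsequence starting at i. inc = [1, 2, 3, 1, 4, 2, 1, 3, 4, 1, 2, 5], dec = [4, 4, 4, 3, 4, 3, 2, 2, 2, 1, 1, 1].
max_i inc[i]+dec[i]−1 = 7, with one witness 8, 15, 16, 18, 7, 4, 2.

7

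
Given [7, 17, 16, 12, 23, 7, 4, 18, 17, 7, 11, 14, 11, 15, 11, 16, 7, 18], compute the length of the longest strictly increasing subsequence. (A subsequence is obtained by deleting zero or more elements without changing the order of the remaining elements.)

7

One longest increasing subsequence is 4, 7, 11, 14, 15, 16, 18 (positions 7,10,11,12,14,16,18), of length 7; no longer one exists.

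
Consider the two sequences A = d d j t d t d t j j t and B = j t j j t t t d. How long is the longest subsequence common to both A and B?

5

Backtracking the LCS table gives one alignment: j (A3,B1) → t (A4,B2) → t (A6,B5) → t (A8,B6) → t (A11,B7).
So the longest common subsequence has length 5.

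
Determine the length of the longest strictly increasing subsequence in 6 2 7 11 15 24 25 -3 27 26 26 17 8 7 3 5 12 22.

7

Let dp[i] be the longest increasing subsequence ending at position i. Then dp = [1, 1, 2, 3, 4, 5, 6, 1, 7, 7, 7, 5, 3, 2, 2, 3, 4, 6].
The maximum is 7; one witness is 6, 7, 11, 15, 24, 25, 27 at positions 1,3,4,5,6,7,9.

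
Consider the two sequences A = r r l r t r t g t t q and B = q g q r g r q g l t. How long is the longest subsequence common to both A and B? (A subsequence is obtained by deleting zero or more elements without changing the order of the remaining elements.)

Backtracking the LCS table gives one alignment: r (A1,B4) → r (A2,B6) → l (A3,B9) → t (A10,B10).
So the longest common subsequence has length 4.

4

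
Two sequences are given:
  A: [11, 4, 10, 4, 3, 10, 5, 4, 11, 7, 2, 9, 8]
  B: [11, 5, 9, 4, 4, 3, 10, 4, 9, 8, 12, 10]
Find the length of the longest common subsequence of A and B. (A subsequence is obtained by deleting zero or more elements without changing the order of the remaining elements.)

8

Backtracking the LCS table gives one alignment: 11 (A1,B1) → 4 (A2,B4) → 4 (A4,B5) → 3 (A5,B6) → 10 (A6,B7) → 4 (A8,B8) → 9 (A12,B9) → 8 (A13,B10).
So the longest common subsequence has length 8.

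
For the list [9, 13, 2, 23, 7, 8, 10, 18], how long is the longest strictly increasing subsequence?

Let dp[i] be the longest increasing subsequence ending at position i. Then dp = [1, 2, 1, 3, 2, 3, 4, 5].
The maximum is 5; one witness is 2, 7, 8, 10, 18 at positions 3,5,6,7,8.

5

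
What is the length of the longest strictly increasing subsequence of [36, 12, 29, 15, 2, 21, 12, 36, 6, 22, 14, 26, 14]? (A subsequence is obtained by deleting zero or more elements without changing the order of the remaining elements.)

One longest increasing subsequence is 12, 15, 21, 22, 26 (positions 2,4,6,10,12), of length 5; no longer one exists.

5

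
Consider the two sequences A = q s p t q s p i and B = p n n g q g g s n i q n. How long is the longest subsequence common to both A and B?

4

Backtracking the LCS table gives one alignment: p (A3,B1) → q (A5,B5) → s (A6,B8) → i (A8,B10).
So the longest common subsequence has length 4.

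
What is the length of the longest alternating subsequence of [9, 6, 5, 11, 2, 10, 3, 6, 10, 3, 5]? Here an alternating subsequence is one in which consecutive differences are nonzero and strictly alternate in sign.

Track the best alternating length ending on an up-step vs a down-step at each position: up/down = 1/1, 1/2, 1/2, 3/1, 1/4, 5/4, 5/6, 7/6, 7/4, 5/8, 9/8.
The maximum over both is 9; one such subsequence is 9, 6, 11, 2, 10, 3, 6, 3, 5.

9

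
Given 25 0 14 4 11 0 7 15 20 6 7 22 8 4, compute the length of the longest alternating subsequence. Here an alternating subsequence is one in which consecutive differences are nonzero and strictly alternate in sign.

Track the best alternating length ending on an up-step vs a down-step at each position: up/down = 1/1, 1/2, 3/2, 3/4, 5/4, 1/6, 7/6, 7/2, 7/2, 7/8, 9/8, 9/2, 9/10, 7/10.
The maximum over both is 10; one such subsequence is 25, 0, 14, 4, 11, 0, 7, 6, 22, 8.

10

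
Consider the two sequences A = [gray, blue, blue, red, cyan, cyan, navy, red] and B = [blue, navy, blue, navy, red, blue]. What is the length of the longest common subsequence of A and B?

Backtracking the LCS table gives one alignment: blue (A2,B1) → blue (A3,B3) → navy (A7,B4) → red (A8,B5).
So the longest common subsequence has length 4.

4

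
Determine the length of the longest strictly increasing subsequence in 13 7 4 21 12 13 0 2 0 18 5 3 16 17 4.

One longest increasing subsequence is 7, 12, 13, 16, 17 (positions 2,5,6,13,14), of length 5; no longer one exists.

5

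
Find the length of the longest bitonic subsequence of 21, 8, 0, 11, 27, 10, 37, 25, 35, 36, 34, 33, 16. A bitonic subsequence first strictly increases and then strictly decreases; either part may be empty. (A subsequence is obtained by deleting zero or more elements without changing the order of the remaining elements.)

One longest bitonic subsequence is 8, 11, 27, 37, 36, 34, 33, 16 (positions 2,4,5,7,10,11,12,13): it rises to 37 then falls. Length 8 is optimal.

8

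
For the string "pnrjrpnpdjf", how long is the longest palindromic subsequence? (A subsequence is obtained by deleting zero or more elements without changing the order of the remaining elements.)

One longest palindromic subsequence is pnrjrnp (positions 1,2,3,4,5,7,8); it reads the same forward and backward, and the interval DP gives dp[1][11] = 7.

7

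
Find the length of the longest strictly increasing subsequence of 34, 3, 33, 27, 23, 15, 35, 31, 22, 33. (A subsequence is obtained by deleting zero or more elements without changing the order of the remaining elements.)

Scanning left to right, the best length ending at each element is: 34→1, 3→1, 33→2, 27→2, 23→2, 15→2, 35→3, 31→3, 22→3, 33→4.
So the longest increasing subsequence has length 4, e.g. 3, 27, 31, 33.

4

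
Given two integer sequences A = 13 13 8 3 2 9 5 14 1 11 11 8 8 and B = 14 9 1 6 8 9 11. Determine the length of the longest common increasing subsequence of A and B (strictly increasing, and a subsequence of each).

3

A longest common strictly increasing subsequence is 8, 9, 11 (length 3); it appears in order in both A and B, and no longer such subsequence exists.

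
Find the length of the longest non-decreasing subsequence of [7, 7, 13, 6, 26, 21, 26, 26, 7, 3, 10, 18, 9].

6

Scanning left to right, the best length ending at each element is: 7→1, 7→2, 13→3, 6→1, 26→4, 21→4, 26→5, 26→6, 7→3, 3→1, 10→4, 18→5, 9→4.
So the longest non-decreasing subsequence has length 6, e.g. 7, 7, 13, 26, 26, 26.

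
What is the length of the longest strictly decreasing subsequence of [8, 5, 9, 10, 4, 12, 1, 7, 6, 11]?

4

One longest decreasing subsequence is 8, 5, 4, 1 (positions 1,2,5,7), of length 4; no longer one exists.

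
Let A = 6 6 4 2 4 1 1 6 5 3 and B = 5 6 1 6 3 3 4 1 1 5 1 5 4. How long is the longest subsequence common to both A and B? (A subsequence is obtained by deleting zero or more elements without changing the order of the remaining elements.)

A longest common subsequence is 6, 6, 4, 1, 1, 5 (length 6); the LCS DP confirms no longer common subsequence exists.

6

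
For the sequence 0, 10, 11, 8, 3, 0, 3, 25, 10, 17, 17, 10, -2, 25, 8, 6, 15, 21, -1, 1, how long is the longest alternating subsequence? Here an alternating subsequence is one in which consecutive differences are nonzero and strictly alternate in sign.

Track the best alternating length ending on an up-step vs a down-step at each position: up/down = 1/1, 2/1, 2/1, 2/3, 2/3, 1/3, 4/3, 4/1, 4/5, 6/5, 6/5, 4/7, 1/7, 8/1, 8/9, 8/9, 10/9, 10/9, 8/11, 12/11.
The maximum over both is 12; one such subsequence is 0, 10, 8, 25, 10, 17, 10, 25, 8, 15, -1, 1.

12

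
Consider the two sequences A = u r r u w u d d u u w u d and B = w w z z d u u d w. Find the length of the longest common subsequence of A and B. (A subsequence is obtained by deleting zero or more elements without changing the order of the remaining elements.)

5

A longest common subsequence is wduuw (length 5); the LCS DP confirms no longer common subsequence exists.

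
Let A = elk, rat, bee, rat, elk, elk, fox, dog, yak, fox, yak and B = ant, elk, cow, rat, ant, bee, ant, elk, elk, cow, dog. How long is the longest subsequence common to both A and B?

Backtracking the LCS table gives one alignment: elk (A1,B2) → rat (A2,B4) → bee (A3,B6) → elk (A5,B8) → elk (A6,B9) → dog (A8,B11).
So the longest common subsequence has length 6.

6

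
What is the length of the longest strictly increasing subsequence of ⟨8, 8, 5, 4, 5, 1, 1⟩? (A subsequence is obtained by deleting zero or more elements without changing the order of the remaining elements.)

2

Let dp[i] be the longest increasing subsequence ending at position i. Then dp = [1, 1, 1, 1, 2, 1, 1].
The maximum is 2; one witness is 4, 5 at positions 4,5.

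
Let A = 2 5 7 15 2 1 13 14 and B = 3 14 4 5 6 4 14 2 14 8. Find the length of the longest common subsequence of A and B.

Backtracking the LCS table gives one alignment: 5 (A2,B4) → 2 (A5,B8) → 14 (A8,B9).
So the longest common subsequence has length 3.

3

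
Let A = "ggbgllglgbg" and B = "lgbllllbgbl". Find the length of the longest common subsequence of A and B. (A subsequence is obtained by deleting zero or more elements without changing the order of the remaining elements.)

7

A longest common subsequence is gblllgb (length 7); the LCS DP confirms no longer common subsequence exists.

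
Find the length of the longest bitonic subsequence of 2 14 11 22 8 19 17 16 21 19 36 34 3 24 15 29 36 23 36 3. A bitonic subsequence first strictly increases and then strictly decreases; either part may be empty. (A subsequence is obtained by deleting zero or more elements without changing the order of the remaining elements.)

9

Let inc[i] be the LIS ending at i and dec[i] the longest strictly decreasing subsequence starting at i. inc = [1, 2, 2, 3, 2, 3, 3, 3, 4, 4, 5, 5, 2, 5, 3, 6, 7, 5, 7, 2], dec = [1, 4, 3, 6, 2, 5, 4, 3, 4, 3, 5, 4, 1, 3, 2, 3, 3, 2, 2, 1].
max_i inc[i]+dec[i]−1 = 9, with one witness 2, 14, 19, 21, 36, 34, 29, 23, 3.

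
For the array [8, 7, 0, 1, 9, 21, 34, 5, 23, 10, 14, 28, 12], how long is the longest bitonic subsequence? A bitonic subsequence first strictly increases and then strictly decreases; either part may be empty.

Let inc[i] be the LIS ending at i and dec[i] the longest strictly decreasing subsequence starting at i. inc = [1, 1, 1, 2, 3, 4, 5, 3, 5, 4, 5, 6, 5], dec = [3, 2, 1, 1, 2, 3, 4, 1, 3, 1, 2, 2, 1].
max_i inc[i]+dec[i]−1 = 8, with one witness 0, 1, 9, 21, 34, 23, 14, 12.

8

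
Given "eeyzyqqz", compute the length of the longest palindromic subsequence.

One longest palindromic subsequence is zqqz (positions 4,6,7,8); it reads the same forward and backward, and the interval DP gives dp[1][8] = 4.

4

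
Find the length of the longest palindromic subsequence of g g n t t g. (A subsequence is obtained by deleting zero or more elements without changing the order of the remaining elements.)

One longest palindromic subsequence is gttg (positions 1,4,5,6); it reads the same forward and backward, and the interval DP gives dp[1][6] = 4.

4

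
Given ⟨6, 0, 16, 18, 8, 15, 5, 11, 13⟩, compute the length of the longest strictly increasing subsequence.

4

Let dp[i] be the longest increasing subsequence ending at position i. Then dp = [1, 1, 2, 3, 2, 3, 2, 3, 4].
The maximum is 4; one witness is 6, 8, 11, 13 at positions 1,5,8,9.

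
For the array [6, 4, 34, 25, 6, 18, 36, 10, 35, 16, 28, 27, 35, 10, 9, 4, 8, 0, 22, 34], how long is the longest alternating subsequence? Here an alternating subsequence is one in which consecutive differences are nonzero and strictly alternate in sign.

Track the best alternating length ending on an up-step vs a down-step at each position: up/down = 1/1, 1/2, 3/1, 3/4, 3/4, 5/4, 5/1, 5/6, 7/6, 7/8, 9/8, 9/10, 11/6, 5/12, 5/12, 1/12, 13/12, 1/14, 15/12, 15/12.
The maximum over both is 15; one such subsequence is 6, 4, 34, 6, 18, 10, 35, 16, 28, 27, 35, 4, 8, 0, 22.

15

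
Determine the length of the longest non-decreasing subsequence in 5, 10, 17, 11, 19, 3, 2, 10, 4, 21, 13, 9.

Let dp[i] be the longest non-decreasing subsequence ending at position i. Then dp = [1, 2, 3, 3, 4, 1, 1, 3, 2, 5, 4, 3].
The maximum is 5; one witness is 5, 10, 17, 19, 21 at positions 1,2,3,5,10.

5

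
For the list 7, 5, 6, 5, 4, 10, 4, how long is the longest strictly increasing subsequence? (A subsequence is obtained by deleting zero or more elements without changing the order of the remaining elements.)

3

One longest increasing subsequence is 5, 6, 10 (positions 2,3,6), of length 3; no longer one exists.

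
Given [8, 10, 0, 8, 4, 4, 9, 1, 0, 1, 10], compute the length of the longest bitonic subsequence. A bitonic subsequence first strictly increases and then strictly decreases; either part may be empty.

6

One longest bitonic subsequence is 8, 10, 8, 4, 1, 0 (positions 1,2,4,6,8,9): it rises to 10 then falls. Length 6 is optimal.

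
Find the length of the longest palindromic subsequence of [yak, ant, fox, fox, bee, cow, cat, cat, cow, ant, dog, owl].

6

Using dp[i][j] = 2 + dp[i+1][j−1] if the ends match, else max(dp[i+1][j], dp[i][j−1]):
dp[1][12] = 6. A witness is ant cow cat cat cow ant at positions 2,6,7,8,9,10.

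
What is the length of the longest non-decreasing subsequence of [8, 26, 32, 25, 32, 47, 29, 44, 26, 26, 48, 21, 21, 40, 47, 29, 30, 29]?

One longest non-decreasing subsequence is 8, 26, 32, 32, 47, 48 (positions 1,2,3,5,6,11), of length 6; no longer one exists.

6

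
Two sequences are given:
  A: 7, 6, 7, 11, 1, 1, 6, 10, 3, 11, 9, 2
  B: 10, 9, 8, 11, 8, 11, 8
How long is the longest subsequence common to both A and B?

2

Backtracking the LCS table gives one alignment: 11 (A4,B4) → 11 (A10,B6).
So the longest common subsequence has length 2.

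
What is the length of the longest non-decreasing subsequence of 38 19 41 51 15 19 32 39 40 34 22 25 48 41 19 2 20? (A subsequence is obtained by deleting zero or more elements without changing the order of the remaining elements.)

One longest non-decreasing subsequence is 19, 19, 32, 39, 40, 48 (positions 2,6,7,8,9,13), of length 6; no longer one exists.

6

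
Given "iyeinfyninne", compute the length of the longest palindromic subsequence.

One longest palindromic subsequence is enninne (positions 3,5,8,9,10,11,12); it reads the same forward and backward, and the interval DP gives dp[1][12] = 7.

7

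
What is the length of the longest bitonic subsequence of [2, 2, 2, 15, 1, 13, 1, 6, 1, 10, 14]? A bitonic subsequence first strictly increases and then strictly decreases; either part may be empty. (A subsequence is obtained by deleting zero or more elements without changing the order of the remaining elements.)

5

Let inc[i] be the LIS ending at i and dec[i] the longest strictly decreasing subsequence starting at i. inc = [1, 1, 1, 2, 1, 2, 1, 2, 1, 3, 4], dec = [2, 2, 2, 4, 1, 3, 1, 2, 1, 1, 1].
max_i inc[i]+dec[i]−1 = 5, with one witness 2, 15, 13, 6, 1.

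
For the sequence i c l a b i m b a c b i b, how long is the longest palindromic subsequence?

9

One longest palindromic subsequence is icabmbaci (positions 1,2,4,5,7,8,9,10,12); it reads the same forward and backward, and the interval DP gives dp[1][13] = 9.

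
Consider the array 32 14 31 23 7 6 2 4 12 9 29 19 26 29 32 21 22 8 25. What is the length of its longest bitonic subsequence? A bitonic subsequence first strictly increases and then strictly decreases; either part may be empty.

9

One longest bitonic subsequence is 2, 4, 12, 19, 26, 29, 32, 22, 8 (positions 7,8,9,12,13,14,15,17,18): it rises to 32 then falls. Length 9 is optimal.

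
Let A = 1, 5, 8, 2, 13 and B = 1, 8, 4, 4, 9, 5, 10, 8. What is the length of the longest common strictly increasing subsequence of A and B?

For each value that appears in both, track the longest common increasing run ending there.
The best achievable length is 3; one witness is 1, 5, 8 (A-positions 1,2,3, B-positions 1,6,8).

3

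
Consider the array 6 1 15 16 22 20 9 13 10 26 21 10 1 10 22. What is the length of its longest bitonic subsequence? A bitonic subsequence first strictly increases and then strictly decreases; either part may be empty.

8

Let inc[i] be the LIS ending at i and dec[i] the longest strictly decreasing subsequence starting at i. inc = [1, 1, 2, 3, 4, 4, 2, 3, 3, 5, 5, 3, 1, 3, 6], dec = [2, 1, 4, 4, 5, 4, 2, 3, 2, 4, 3, 2, 1, 1, 1].
max_i inc[i]+dec[i]−1 = 8, with one witness 6, 15, 16, 22, 20, 13, 10, 1.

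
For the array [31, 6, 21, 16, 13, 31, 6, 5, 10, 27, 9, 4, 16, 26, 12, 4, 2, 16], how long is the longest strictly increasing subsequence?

Let dp[i] be the longest increasing subsequence ending at position i. Then dp = [1, 1, 2, 2, 2, 3, 1, 1, 2, 3, 2, 1, 3, 4, 3, 1, 1, 4].
The maximum is 4; one witness is 6, 13, 16, 26 at positions 2,5,13,14.

4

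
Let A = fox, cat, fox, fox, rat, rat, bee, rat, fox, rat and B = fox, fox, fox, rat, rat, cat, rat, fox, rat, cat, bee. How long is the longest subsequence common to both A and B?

8

A longest common subsequence is fox, fox, fox, rat, rat, rat, fox, rat (length 8); the LCS DP confirms no longer common subsequence exists.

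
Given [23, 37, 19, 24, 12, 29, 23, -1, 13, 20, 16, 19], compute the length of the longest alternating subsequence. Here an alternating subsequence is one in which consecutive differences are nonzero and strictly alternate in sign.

Track the best alternating length ending on an up-step vs a down-step at each position: up/down = 1/1, 2/1, 1/3, 4/3, 1/5, 6/3, 6/7, 1/7, 8/7, 8/7, 8/9, 10/9.
The maximum over both is 10; one such subsequence is 23, 37, 19, 24, 12, 29, -1, 20, 16, 19.

10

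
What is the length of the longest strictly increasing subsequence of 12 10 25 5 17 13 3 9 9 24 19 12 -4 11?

3

Scanning left to right, the best length ending at each element is: 12→1, 10→1, 25→2, 5→1, 17→2, 13→2, 3→1, 9→2, 9→2, 24→3, 19→3, 12→3, -4→1, 11→3.
So the longest increasing subsequence has length 3, e.g. 12, 17, 24.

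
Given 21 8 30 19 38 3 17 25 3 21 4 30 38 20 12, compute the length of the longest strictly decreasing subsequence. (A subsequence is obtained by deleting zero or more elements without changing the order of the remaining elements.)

Let dp[i] be the longest decreasing subsequence ending at position i. Then dp = [1, 2, 1, 2, 1, 3, 3, 2, 4, 3, 4, 2, 1, 4, 5].
The maximum is 5; one witness is 30, 25, 21, 20, 12 at positions 3,8,10,14,15.

5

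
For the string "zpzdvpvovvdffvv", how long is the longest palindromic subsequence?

7

One longest palindromic subsequence is dvvovvd (positions 4,5,7,8,9,10,11); it reads the same forward and backward, and the interval DP gives dp[1][15] = 7.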